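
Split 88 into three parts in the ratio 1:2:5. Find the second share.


Ratio = 1:2:5
Total parts = 1 + 2 + 5 = 8
Value per part = 88 / 8 = 11
First share = 1 * 11 = 11
Middle share = 2 * 11 = 22
Third share = 5 * 11 = 55

22


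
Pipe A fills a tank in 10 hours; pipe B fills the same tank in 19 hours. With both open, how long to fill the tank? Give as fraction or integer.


Rate of A = 1/10 job per hour
Rate of B = 1/19 job per hour
Combined rate = 1/10 + 1/19
Find common denominator: (19 + 10)/(10*19) = 29/190
Combined rate = 29/190 job per hour
Time together = 1 / (29/190) = 190/29 hours

190/29


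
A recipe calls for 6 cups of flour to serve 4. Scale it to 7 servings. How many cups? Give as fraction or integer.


Original: 6 cups for 4 servings
Target servings = 7
Scaling factor = 7/4
New amount = 6 * 7/4
= 42/4
= 21/2 cups

21/2


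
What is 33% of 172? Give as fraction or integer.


Compute 33% of 172
Convert percentage: 33% = 33/100
Multiply: 172 * 33/100
= 5676/100
= 1419/25

1419/25


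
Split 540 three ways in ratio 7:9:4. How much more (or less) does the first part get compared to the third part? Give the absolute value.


Total parts = 7 + 9 + 4 = 20
Value per part = 540 / 20 = 27
Shares: 7*27=189, 9*27=243, 4*27=108
First share = 189, third share = 108
Difference = |189 - 108| = 81

81


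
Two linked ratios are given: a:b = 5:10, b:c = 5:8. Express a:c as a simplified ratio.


Given a:b = 5:10 and b:c = 5:8
Make b consistent. Multiply first ratio by 5: a:b = 25:50
Multiply second ratio by 10: b:c = 50:80
Now b = 50 in both, so a:b:c = 25:50:80
Therefore a:c = 25:80
Simplify by GCD: a:c = 5:16

5:16


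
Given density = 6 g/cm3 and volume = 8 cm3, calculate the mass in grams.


Using mass = density * volume
Density = 6 g/cm3
Volume = 8 cm3
Mass = 6 * 8
= 48 g

48


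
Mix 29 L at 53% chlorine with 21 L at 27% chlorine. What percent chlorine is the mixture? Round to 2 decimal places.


Solute in mixture 1 = 53% of 29 L = 29*53/100 = 1537/100 L
Solute in mixture 2 = 27% of 21 L = 21*27/100 = 567/100 L
Total solute = 1537/100 + 567/100 = 526/25 L
Total volume = 29 + 21 = 50 L
Final concentration = 526/25/50 * 100 = 42.08%

42.08


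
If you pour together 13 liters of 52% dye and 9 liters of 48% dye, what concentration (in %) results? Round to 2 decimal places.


Solute in mixture 1 = 52% of 13 L = 13*52/100 = 169/25 L
Solute in mixture 2 = 48% of 9 L = 9*48/100 = 108/25 L
Total solute = 169/25 + 108/25 = 277/25 L
Total volume = 13 + 9 = 22 L
Final concentration = 277/25/22 * 100 = 50.36%

50.36


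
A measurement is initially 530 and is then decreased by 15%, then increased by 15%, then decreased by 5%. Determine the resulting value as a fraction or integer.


Start: 530
Step 1: decrease by 15% => multiply by 85/100
  530 * 85/100 = 901/2
Step 2: increase by 15% => multiply by 115/100
  901/2 * 115/100 = 20723/40
Step 3: decrease by 5% => multiply by 95/100
  20723/40 * 95/100 = 393737/800
Final value = 393737/800

393737/800


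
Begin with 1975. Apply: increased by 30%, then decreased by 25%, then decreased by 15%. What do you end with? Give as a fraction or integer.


Start: 1975
Step 1: increase by 30% => multiply by 130/100
  1975 * 130/100 = 5135/2
Step 2: decrease by 25% => multiply by 75/100
  5135/2 * 75/100 = 15405/8
Step 3: decrease by 15% => multiply by 85/100
  15405/8 * 85/100 = 52377/32
Final value = 52377/32

52377/32


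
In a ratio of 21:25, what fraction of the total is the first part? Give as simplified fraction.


Total parts = 21 + 25 = 46
First part fraction = 21/46
Simplify: 21/46 = 21/46

21/46


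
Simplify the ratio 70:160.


Find GCD(70, 160)
GCD = 10
Divide both by 10: 70/10 = 7, 160/10 = 16
Simplified ratio = 7:16

7:16


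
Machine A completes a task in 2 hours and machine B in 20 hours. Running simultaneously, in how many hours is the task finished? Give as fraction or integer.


Rate of A = 1/2 job per hour
Rate of B = 1/20 job per hour
Combined rate = 1/2 + 1/20
Find common denominator: (20 + 2)/(2*20) = 22/40
Combined rate = 11/20 job per hour
Time together = 1 / (11/20) = 20/11 hours

20/11


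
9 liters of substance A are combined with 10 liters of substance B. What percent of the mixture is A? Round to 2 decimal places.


Volume of A = 9 L
Volume of B = 10 L
Total volume = 9 + 10 = 19 L
Percentage of A = (9/19) * 100
= 47.37%

47.37


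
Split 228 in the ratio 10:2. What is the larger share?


Total parts = 10 + 2 = 12
Value per part = 228 / 12 = 19
First share = 10 * 19 = 190
Second share = 2 * 19 = 38
Larger share = 190

190


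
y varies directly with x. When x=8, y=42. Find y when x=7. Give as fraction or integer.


Direct proportion: y = kx
Find k: k = 42/8 = 21/4
Compute y at x=7: y = 21/4 * 7
y = 147/4

147/4


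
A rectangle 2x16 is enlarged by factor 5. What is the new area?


Original dimensions: 2 x 16
Enlargement factor = 5
New width = 2 * 5 = 10
New height = 16 * 5 = 80
New area = 10 * 80 = 800

800


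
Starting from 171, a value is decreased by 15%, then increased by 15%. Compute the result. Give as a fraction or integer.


Start: 171
Step 1: decrease by 15% => multiply by 85/100
  171 * 85/100 = 2907/20
Step 2: increase by 15% => multiply by 115/100
  2907/20 * 115/100 = 66861/400
Final value = 66861/400

66861/400


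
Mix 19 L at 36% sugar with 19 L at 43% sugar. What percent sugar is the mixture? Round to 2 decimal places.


Solute in mixture 1 = 36% of 19 L = 19*36/100 = 171/25 L
Solute in mixture 2 = 43% of 19 L = 19*43/100 = 817/100 L
Total solute = 171/25 + 817/100 = 1501/100 L
Total volume = 19 + 19 = 38 L
Final concentration = 1501/100/38 * 100 = 39.50%

39.50


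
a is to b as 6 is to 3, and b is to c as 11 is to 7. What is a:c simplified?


Given a:b = 6:3 and b:c = 11:7
Make b consistent. Multiply first ratio by 11: a:b = 66:33
Multiply second ratio by 3: b:c = 33:21
Now b = 33 in both, so a:b:c = 66:33:21
Therefore a:c = 66:21
Simplify by GCD: a:c = 22:7

22:7


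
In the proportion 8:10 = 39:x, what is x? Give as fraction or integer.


Setting up: 8/10 = 39/x
Cross multiply: 8 * x = 10 * 39
8x = 390
x = 390/8
x = 195/4

195/4


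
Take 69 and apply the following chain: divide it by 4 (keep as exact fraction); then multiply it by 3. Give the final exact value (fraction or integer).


Start with 69.
Step 1: Divide by 4: 69 / 4 = 69/4
Step 2: Multiply by 3: 69/4 * 3 = 207/4
Final result = 207/4

207/4


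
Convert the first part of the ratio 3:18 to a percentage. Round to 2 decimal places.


Total parts = 3 + 18 = 21
First part fraction = 3/21
Percentage = (3/21) * 100
= 0.142857 * 100
= 14.29%

14.29


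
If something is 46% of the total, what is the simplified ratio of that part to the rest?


Part = 46%, Remainder = 54%
Ratio = 46:54
GCD(46, 54) = 2
Simplify: 23:27 = 23:27

23:27


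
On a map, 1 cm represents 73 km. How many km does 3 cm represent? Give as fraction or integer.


Map scale: 1 cm = 73 km
Measured distance on map = 3 cm
Set up proportion: 3 * 73 / 1
= 219 / 1
= 219 km

219


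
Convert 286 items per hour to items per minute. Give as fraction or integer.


Converting from per hour to per minute
Rate = 286 items per hour
Divide by 60: 286/60
= 143/30 items per minute

143/30


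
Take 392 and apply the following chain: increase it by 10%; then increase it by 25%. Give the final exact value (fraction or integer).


Start with 392.
Step 1: Increase by 10%: 392 * 110/100 = 2156/5
Step 2: Increase by 25%: 2156/5 * 125/100 = 539
Final result = 539

539


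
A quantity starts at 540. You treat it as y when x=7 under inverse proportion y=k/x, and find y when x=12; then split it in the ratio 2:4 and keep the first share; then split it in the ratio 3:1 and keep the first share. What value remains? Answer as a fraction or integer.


Start with 540.
Step 1: Inverse prop: k = (540)*7; new y = k/12 = 540*7/12 = 315
Step 2: Split 2:4, first share = 315 * 2/6 = 105
Step 3: Split 3:1, first share = 105 * 3/4 = 315/4
Final result = 315/4

315/4


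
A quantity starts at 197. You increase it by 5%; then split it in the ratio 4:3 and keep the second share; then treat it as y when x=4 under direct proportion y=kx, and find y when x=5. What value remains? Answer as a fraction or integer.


Start with 197.
Step 1: Increase by 5%: 197 * 105/100 = 4137/20
Step 2: Split 4:3, second share = 4137/20 * 3/7 = 1773/20
Step 3: Direct prop: k = (1773/20)/4; new y = k*5 = 1773/20*5/4 = 1773/16
Final result = 1773/16

1773/16


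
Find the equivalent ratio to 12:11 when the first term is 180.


Original ratio: 12:11
First term target: 180
Scale factor = 180 / 12 = 15
Multiply second term: 11 * 15 = 165
Equivalent ratio = 180:165

180:165


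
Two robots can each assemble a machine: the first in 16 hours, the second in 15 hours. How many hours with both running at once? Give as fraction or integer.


Rate of A = 1/16 job per hour
Rate of B = 1/15 job per hour
Combined rate = 1/16 + 1/15
Find common denominator: (15 + 16)/(16*15) = 31/240
Combined rate = 31/240 job per hour
Time together = 1 / (31/240) = 240/31 hours

240/31


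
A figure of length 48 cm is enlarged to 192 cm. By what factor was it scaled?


Original length = 48 cm
Scaled length = 192 cm
Scale factor = 192 / 48
= 4

4


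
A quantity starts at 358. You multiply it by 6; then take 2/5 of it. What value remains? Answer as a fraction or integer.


Start with 358.
Step 1: Multiply by 6: 358 * 6 = 2148
Step 2: Take 2/5: 2148 * 2/5 = 4296/5
Final result = 4296/5

4296/5


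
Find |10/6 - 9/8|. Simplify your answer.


Simplify: 10/6 = 5/3 and 9/8 = 9/8
Find common denominator: LCD = 24
Convert: 40/24 and 27/24
Difference = |40 - 27|/24 = 13/24
Simplified = 13/24

13/24


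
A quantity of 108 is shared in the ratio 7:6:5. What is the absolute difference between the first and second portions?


Total parts = 7 + 6 + 5 = 18
Value per part = 108 / 18 = 6
Shares: 7*6=42, 6*6=36, 5*6=30
First share = 42, second share = 36
Difference = |42 - 36| = 6

6


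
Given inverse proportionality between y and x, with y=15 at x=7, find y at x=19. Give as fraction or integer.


Inverse proportion: y = k/x
Find k: k = 7 * 15 = 105
Compute y at x=19: y = 105/19
y = 105/19

105/19


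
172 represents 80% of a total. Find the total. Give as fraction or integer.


Given: 172 is 80% of the whole
Set up: 172 = 80/100 * whole
whole = 172 * 100 / 80
whole = 17200 / 80
whole = 215

215


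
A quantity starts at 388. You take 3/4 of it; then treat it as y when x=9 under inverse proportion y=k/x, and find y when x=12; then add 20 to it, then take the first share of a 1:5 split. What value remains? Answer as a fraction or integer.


Start with 388.
Step 1: Take 3/4: 388 * 3/4 = 291
Step 2: Inverse prop: k = (291)*9; new y = k/12 = 291*9/12 = 873/4
Step 3: Add 20: 873/4+20=953/4; split 1:5 first = 953/4*1/6 = 953/24
Final result = 953/24

953/24


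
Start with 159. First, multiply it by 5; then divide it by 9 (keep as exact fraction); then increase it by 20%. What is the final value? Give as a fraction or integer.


Start with 159.
Step 1: Multiply by 5: 159 * 5 = 795
Step 2: Divide by 9: 795 / 9 = 265/3
Step 3: Increase by 20%: 265/3 * 120/100 = 106
Final result = 106

106


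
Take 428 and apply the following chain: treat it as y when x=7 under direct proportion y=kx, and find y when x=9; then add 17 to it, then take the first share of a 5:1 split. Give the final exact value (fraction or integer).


Start with 428.
Step 1: Direct prop: k = (428)/7; new y = k*9 = 428*9/7 = 3852/7
Step 2: Add 17: 3852/7+17=3971/7; split 5:1 first = 3971/7*5/6 = 19855/42
Final result = 19855/42

19855/42


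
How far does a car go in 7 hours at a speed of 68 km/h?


Using distance = speed * time
Speed = 68 km/h
Time = 7 hours
Distance = 68 * 7
= 476 km

476


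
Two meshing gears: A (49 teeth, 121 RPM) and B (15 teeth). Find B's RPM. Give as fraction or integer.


Gear ratio: teeth_A * RPM_A = teeth_B * RPM_B
49 * 121 = 15 * RPM_B
5929 = 15 * RPM_B
RPM_B = 5929 / 15
RPM_B = 5929/15

5929/15


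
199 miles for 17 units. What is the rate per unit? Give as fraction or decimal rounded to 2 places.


Total miles = 199
Number of units = 17
Unit rate = 199 / 17
= 11.71 miles per unit

11.71


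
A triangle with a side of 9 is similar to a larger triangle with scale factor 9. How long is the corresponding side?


Similar triangles have proportional sides
Scale factor = 9
Smaller side = 9
Corresponding larger side = 9 * 9
= 81

81


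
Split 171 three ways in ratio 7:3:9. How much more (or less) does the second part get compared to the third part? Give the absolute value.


Total parts = 7 + 3 + 9 = 19
Value per part = 171 / 19 = 9
Shares: 7*9=63, 3*9=27, 9*9=81
Second share = 27, third share = 81
Difference = |27 - 81| = 54

54


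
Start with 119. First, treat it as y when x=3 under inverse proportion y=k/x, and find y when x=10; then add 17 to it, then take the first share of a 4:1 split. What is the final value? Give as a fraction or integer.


Start with 119.
Step 1: Inverse prop: k = (119)*3; new y = k/10 = 119*3/10 = 357/10
Step 2: Add 17: 357/10+17=527/10; split 4:1 first = 527/10*4/5 = 1054/25
Final result = 1054/25

1054/25


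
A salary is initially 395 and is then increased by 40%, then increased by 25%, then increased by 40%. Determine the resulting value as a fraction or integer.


Start: 395
Step 1: increase by 40% => multiply by 140/100
  395 * 140/100 = 553
Step 2: increase by 25% => multiply by 125/100
  553 * 125/100 = 2765/4
Step 3: increase by 40% => multiply by 140/100
  2765/4 * 140/100 = 3871/4
Final value = 3871/4

3871/4


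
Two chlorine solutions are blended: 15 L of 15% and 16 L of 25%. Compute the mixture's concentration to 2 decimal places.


Solute in mixture 1 = 15% of 15 L = 15*15/100 = 9/4 L
Solute in mixture 2 = 25% of 16 L = 16*25/100 = 4 L
Total solute = 9/4 + 4 = 25/4 L
Total volume = 15 + 16 = 31 L
Final concentration = 25/4/31 * 100 = 20.16%

20.16


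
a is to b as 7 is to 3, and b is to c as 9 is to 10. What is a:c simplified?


Given a:b = 7:3 and b:c = 9:10
Make b consistent. Multiply first ratio by 9: a:b = 63:27
Multiply second ratio by 3: b:c = 27:30
Now b = 27 in both, so a:b:c = 63:27:30
Therefore a:c = 63:30
Simplify by GCD: a:c = 21:10

21:10


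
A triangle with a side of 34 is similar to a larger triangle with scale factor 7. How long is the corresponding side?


Similar triangles have proportional sides
Scale factor = 7
Smaller side = 34
Corresponding larger side = 34 * 7
= 238

238


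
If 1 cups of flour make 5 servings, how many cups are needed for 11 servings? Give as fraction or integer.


Original: 1 cups for 5 servings
Target servings = 11
Scaling factor = 11/5
New amount = 1 * 11/5
= 11/5
= 11/5 cups

11/5


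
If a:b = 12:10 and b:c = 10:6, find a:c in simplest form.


Given a:b = 12:10 and b:c = 10:6
Make b consistent. Multiply first ratio by 10: a:b = 120:100
Multiply second ratio by 10: b:c = 100:60
Now b = 100 in both, so a:b:c = 120:100:60
Therefore a:c = 120:60
Simplify by GCD: a:c = 2:1

2:1


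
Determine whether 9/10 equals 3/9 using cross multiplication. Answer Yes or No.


Cross multiply to check 9/10 = 3/9
Left cross product: 9 * 9 = 81
Right cross product: 10 * 3 = 30
81 != 30
Not equal, so proportions differ => No

No


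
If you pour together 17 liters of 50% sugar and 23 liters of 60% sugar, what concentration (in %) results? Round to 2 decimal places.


Solute in mixture 1 = 50% of 17 L = 17*50/100 = 17/2 L
Solute in mixture 2 = 60% of 23 L = 23*60/100 = 69/5 L
Total solute = 17/2 + 69/5 = 223/10 L
Total volume = 17 + 23 = 40 L
Final concentration = 223/10/40 * 100 = 55.75%

55.75


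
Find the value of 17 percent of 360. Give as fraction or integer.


Compute 17% of 360
Convert percentage: 17% = 17/100
Multiply: 360 * 17/100
= 6120/100
= 306/5

306/5


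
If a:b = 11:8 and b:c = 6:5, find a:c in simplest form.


Given a:b = 11:8 and b:c = 6:5
Make b consistent. Multiply first ratio by 6: a:b = 66:48
Multiply second ratio by 8: b:c = 48:40
Now b = 48 in both, so a:b:c = 66:48:40
Therefore a:c = 66:40
Simplify by GCD: a:c = 33:20

33:20


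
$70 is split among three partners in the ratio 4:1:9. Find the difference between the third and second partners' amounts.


Total parts = 4 + 1 + 9 = 14
Value per part = 70 / 14 = 5
Shares: 4*5=20, 1*5=5, 9*5=45
Third share = 45, second share = 5
Difference = |45 - 5| = 40

40


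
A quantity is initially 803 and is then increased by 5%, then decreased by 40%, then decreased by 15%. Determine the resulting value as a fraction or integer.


Start: 803
Step 1: increase by 5% => multiply by 105/100
  803 * 105/100 = 16863/20
Step 2: decrease by 40% => multiply by 60/100
  16863/20 * 60/100 = 50589/100
Step 3: decrease by 15% => multiply by 85/100
  50589/100 * 85/100 = 860013/2000
Final value = 860013/2000

860013/2000


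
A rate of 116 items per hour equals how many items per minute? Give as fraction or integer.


Converting from per hour to per minute
Rate = 116 items per hour
Divide by 60: 116/60
= 29/15 items per minute

29/15


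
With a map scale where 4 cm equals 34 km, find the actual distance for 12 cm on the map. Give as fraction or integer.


Map scale: 4 cm = 34 km
Measured distance on map = 12 cm
Set up proportion: 12 * 34 / 4
= 408 / 4
= 102 km

102


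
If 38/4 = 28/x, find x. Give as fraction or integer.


Setting up: 38/4 = 28/x
Cross multiply: 38 * x = 4 * 28
38x = 112
x = 112/38
x = 56/19

56/19


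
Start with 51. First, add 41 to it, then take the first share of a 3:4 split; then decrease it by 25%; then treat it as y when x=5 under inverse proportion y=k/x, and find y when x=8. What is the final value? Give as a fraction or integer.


Start with 51.
Step 1: Add 41: 51+41=92; split 3:4 first = 92*3/7 = 276/7
Step 2: Decrease by 25%: 276/7 * 75/100 = 207/7
Step 3: Inverse prop: k = (207/7)*5; new y = k/8 = 207/7*5/8 = 1035/56
Final result = 1035/56

1035/56


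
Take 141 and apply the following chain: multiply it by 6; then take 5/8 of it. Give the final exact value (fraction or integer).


Start with 141.
Step 1: Multiply by 6: 141 * 6 = 846
Step 2: Take 5/8: 846 * 5/8 = 2115/4
Final result = 2115/4

2115/4


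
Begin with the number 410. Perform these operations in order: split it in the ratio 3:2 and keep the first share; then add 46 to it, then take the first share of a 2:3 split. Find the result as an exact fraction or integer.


Start with 410.
Step 1: Split 3:2, first share = 410 * 3/5 = 246
Step 2: Add 46: 246+46=292; split 2:3 first = 292*2/5 = 584/5
Final result = 584/5

584/5


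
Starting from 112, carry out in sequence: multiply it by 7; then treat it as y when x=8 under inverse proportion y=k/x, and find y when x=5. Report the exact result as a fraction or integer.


Start with 112.
Step 1: Multiply by 7: 112 * 7 = 784
Step 2: Inverse prop: k = (784)*8; new y = k/5 = 784*8/5 = 6272/5
Final result = 6272/5

6272/5


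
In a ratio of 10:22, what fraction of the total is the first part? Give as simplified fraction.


Total parts = 10 + 22 = 32
First part fraction = 10/32
Simplify: 10/32 = 5/16

5/16


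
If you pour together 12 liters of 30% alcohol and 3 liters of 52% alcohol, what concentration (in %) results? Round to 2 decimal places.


Solute in mixture 1 = 30% of 12 L = 12*30/100 = 18/5 L
Solute in mixture 2 = 52% of 3 L = 3*52/100 = 39/25 L
Total solute = 18/5 + 39/25 = 129/25 L
Total volume = 12 + 3 = 15 L
Final concentration = 129/25/15 * 100 = 34.40%

34.40


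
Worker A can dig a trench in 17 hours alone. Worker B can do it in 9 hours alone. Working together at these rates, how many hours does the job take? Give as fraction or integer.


Rate of A = 1/17 job per hour
Rate of B = 1/9 job per hour
Combined rate = 1/17 + 1/9
Find common denominator: (9 + 17)/(17*9) = 26/153
Combined rate = 26/153 job per hour
Time together = 1 / (26/153) = 153/26 hours

153/26


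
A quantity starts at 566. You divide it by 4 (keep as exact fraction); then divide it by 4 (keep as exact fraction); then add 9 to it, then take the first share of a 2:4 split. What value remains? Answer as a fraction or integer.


Start with 566.
Step 1: Divide by 4: 566 / 4 = 283/2
Step 2: Divide by 4: 283/2 / 4 = 283/8
Step 3: Add 9: 283/8+9=355/8; split 2:4 first = 355/8*2/6 = 355/24
Final result = 355/24

355/24


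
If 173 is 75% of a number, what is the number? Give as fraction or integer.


Given: 173 is 75% of the whole
Set up: 173 = 75/100 * whole
whole = 173 * 100 / 75
whole = 17300 / 75
whole = 692/3

692/3


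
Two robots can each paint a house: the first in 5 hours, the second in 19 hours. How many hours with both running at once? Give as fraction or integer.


Rate of A = 1/5 job per hour
Rate of B = 1/19 job per hour
Combined rate = 1/5 + 1/19
Find common denominator: (19 + 5)/(5*19) = 24/95
Combined rate = 24/95 job per hour
Time together = 1 / (24/95) = 95/24 hours

95/24


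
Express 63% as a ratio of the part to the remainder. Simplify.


Part = 63%, Remainder = 37%
Ratio = 63:37
GCD(63, 37) = 1
Simplify: 63:37 = 63:37

63:37


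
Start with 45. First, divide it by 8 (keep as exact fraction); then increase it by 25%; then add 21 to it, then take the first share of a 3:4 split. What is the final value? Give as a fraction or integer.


Start with 45.
Step 1: Divide by 8: 45 / 8 = 45/8
Step 2: Increase by 25%: 45/8 * 125/100 = 225/32
Step 3: Add 21: 225/32+21=897/32; split 3:4 first = 897/32*3/7 = 2691/224
Final result = 2691/224

2691/224


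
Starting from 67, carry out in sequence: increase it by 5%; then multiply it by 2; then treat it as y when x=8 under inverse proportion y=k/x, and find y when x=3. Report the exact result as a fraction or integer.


Start with 67.
Step 1: Increase by 5%: 67 * 105/100 = 1407/20
Step 2: Multiply by 2: 1407/20 * 2 = 1407/10
Step 3: Inverse prop: k = (1407/10)*8; new y = k/3 = 1407/10*8/3 = 1876/5
Final result = 1876/5

1876/5


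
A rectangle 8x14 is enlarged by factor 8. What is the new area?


Original dimensions: 8 x 14
Enlargement factor = 8
New width = 8 * 8 = 64
New height = 14 * 8 = 112
New area = 64 * 112 = 7168

7168


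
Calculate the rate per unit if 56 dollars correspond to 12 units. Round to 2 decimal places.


Total dollars = 56
Number of units = 12
Unit rate = 56 / 12
= 4.67 dollars per unit

4.67


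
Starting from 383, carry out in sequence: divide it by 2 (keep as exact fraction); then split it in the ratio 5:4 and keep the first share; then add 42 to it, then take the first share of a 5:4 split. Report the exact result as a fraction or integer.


Start with 383.
Step 1: Divide by 2: 383 / 2 = 383/2
Step 2: Split 5:4, first share = 383/2 * 5/9 = 1915/18
Step 3: Add 42: 1915/18+42=2671/18; split 5:4 first = 2671/18*5/9 = 13355/162
Final result = 13355/162

13355/162


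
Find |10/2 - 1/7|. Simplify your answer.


Simplify: 10/2 = 5 and 1/7 = 1/7
Find common denominator: LCD = 7
Convert: 35/7 and 1/7
Difference = |35 - 1|/7 = 34/7
Simplified = 34/7

34/7


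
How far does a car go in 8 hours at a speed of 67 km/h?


Using distance = speed * time
Speed = 67 km/h
Time = 8 hours
Distance = 67 * 8
= 536 km

536


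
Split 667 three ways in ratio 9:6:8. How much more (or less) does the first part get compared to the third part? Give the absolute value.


Total parts = 9 + 6 + 8 = 23
Value per part = 667 / 23 = 29
Shares: 9*29=261, 6*29=174, 8*29=232
First share = 261, third share = 232
Difference = |261 - 232| = 29

29


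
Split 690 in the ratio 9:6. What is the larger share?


Total parts = 9 + 6 = 15
Value per part = 690 / 15 = 46
First share = 9 * 46 = 414
Second share = 6 * 46 = 276
Larger share = 414

414


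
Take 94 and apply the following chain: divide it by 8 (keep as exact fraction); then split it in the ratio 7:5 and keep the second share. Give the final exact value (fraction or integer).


Start with 94.
Step 1: Divide by 8: 94 / 8 = 47/4
Step 2: Split 7:5, second share = 47/4 * 5/12 = 235/48
Final result = 235/48

235/48


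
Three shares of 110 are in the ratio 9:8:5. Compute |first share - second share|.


Total parts = 9 + 8 + 5 = 22
Value per part = 110 / 22 = 5
Shares: 9*5=45, 8*5=40, 5*5=25
First share = 45, second share = 40
Difference = |45 - 40| = 5

5


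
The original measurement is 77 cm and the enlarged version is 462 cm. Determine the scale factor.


Original length = 77 cm
Scaled length = 462 cm
Scale factor = 462 / 77
= 6

6


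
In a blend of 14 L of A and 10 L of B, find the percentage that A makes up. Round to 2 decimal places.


Volume of A = 14 L
Volume of B = 10 L
Total volume = 14 + 10 = 24 L
Percentage of A = (14/24) * 100
= 58.33%

58.33


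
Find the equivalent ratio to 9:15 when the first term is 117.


Original ratio: 9:15
First term target: 117
Scale factor = 117 / 9 = 13
Multiply second term: 15 * 13 = 195
Equivalent ratio = 117:195

117:195


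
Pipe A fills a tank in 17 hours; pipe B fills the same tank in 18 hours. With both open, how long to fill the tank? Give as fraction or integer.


Rate of A = 1/17 job per hour
Rate of B = 1/18 job per hour
Combined rate = 1/17 + 1/18
Find common denominator: (18 + 17)/(17*18) = 35/306
Combined rate = 35/306 job per hour
Time together = 1 / (35/306) = 306/35 hours

306/35


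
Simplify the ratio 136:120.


Find GCD(136, 120)
GCD = 8
Divide both by 8: 136/8 = 17, 120/8 = 15
Simplified ratio = 17:15

17:15


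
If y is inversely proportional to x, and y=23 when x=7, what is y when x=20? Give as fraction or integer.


Inverse proportion: y = k/x
Find k: k = 7 * 23 = 161
Compute y at x=20: y = 161/20
y = 161/20

161/20


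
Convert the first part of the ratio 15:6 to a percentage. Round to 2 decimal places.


Total parts = 15 + 6 = 21
First part fraction = 15/21
Percentage = (15/21) * 100
= 0.714286 * 100
= 71.43%

71.43


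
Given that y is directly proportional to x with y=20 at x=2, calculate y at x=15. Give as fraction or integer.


Direct proportion: y = kx
Find k: k = 20/2 = 10
Compute y at x=15: y = 10 * 15
y = 150

150


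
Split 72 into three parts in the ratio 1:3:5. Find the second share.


Ratio = 1:3:5
Total parts = 1 + 3 + 5 = 9
Value per part = 72 / 9 = 8
First share = 1 * 8 = 8
Middle share = 3 * 8 = 24
Third share = 5 * 8 = 40

24


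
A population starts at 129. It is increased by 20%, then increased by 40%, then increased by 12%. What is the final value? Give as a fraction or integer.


Start: 129
Step 1: increase by 20% => multiply by 120/100
  129 * 120/100 = 774/5
Step 2: increase by 40% => multiply by 140/100
  774/5 * 140/100 = 5418/25
Step 3: increase by 12% => multiply by 112/100
  5418/25 * 112/100 = 151704/625
Final value = 151704/625

151704/625


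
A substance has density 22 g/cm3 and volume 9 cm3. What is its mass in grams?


Using mass = density * volume
Density = 22 g/cm3
Volume = 9 cm3
Mass = 22 * 9
= 198 g

198


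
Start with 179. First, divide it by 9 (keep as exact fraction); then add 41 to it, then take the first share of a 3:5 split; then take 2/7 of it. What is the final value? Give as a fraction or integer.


Start with 179.
Step 1: Divide by 9: 179 / 9 = 179/9
Step 2: Add 41: 179/9+41=548/9; split 3:5 first = 548/9*3/8 = 137/6
Step 3: Take 2/7: 137/6 * 2/7 = 137/21
Final result = 137/21

137/21


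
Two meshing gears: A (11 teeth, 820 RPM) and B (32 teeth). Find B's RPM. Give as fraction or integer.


Gear ratio: teeth_A * RPM_A = teeth_B * RPM_B
11 * 820 = 32 * RPM_B
9020 = 32 * RPM_B
RPM_B = 9020 / 32
RPM_B = 2255/8

2255/8


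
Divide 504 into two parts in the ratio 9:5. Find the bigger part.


Total parts = 9 + 5 = 14
Value per part = 504 / 14 = 36
First share = 9 * 36 = 324
Second share = 5 * 36 = 180
Larger share = 324

324


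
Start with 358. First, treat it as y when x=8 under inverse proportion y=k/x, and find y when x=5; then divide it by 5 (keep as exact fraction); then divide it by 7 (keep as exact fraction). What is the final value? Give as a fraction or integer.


Start with 358.
Step 1: Inverse prop: k = (358)*8; new y = k/5 = 358*8/5 = 2864/5
Step 2: Divide by 5: 2864/5 / 5 = 2864/25
Step 3: Divide by 7: 2864/25 / 7 = 2864/175
Final result = 2864/175

2864/175


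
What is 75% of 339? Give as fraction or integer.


Compute 75% of 339
Convert percentage: 75% = 75/100
Multiply: 339 * 75/100
= 25425/100
= 1017/4

1017/4


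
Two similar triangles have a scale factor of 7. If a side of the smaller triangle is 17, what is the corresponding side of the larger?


Similar triangles have proportional sides
Scale factor = 7
Smaller side = 17
Corresponding larger side = 17 * 7
= 119

119


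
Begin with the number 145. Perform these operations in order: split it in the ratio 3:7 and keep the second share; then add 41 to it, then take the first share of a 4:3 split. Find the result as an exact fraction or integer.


Start with 145.
Step 1: Split 3:7, second share = 145 * 7/10 = 203/2
Step 2: Add 41: 203/2+41=285/2; split 4:3 first = 285/2*4/7 = 570/7
Final result = 570/7

570/7


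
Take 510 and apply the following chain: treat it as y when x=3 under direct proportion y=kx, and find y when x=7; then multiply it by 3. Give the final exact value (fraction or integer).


Start with 510.
Step 1: Direct prop: k = (510)/3; new y = k*7 = 510*7/3 = 1190
Step 2: Multiply by 3: 1190 * 3 = 3570
Final result = 3570

3570


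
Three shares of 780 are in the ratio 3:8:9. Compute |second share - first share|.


Total parts = 3 + 8 + 9 = 20
Value per part = 780 / 20 = 39
Shares: 3*39=117, 8*39=312, 9*39=351
Second share = 312, first share = 117
Difference = |312 - 117| = 195

195


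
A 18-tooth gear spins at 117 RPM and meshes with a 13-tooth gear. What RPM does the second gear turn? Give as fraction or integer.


Gear ratio: teeth_A * RPM_A = teeth_B * RPM_B
18 * 117 = 13 * RPM_B
2106 = 13 * RPM_B
RPM_B = 2106 / 13
RPM_B = 162

162


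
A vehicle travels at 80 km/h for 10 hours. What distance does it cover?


Using distance = speed * time
Speed = 80 km/h
Time = 10 hours
Distance = 80 * 10
= 800 km

800


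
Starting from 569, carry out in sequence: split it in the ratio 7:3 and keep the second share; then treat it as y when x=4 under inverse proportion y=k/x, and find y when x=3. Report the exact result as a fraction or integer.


Start with 569.
Step 1: Split 7:3, second share = 569 * 3/10 = 1707/10
Step 2: Inverse prop: k = (1707/10)*4; new y = k/3 = 1707/10*4/3 = 1138/5
Final result = 1138/5

1138/5


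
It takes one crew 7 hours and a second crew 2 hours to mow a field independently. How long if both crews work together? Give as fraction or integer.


Rate of A = 1/7 job per hour
Rate of B = 1/2 job per hour
Combined rate = 1/7 + 1/2
Find common denominator: (2 + 7)/(7*2) = 9/14
Combined rate = 9/14 job per hour
Time together = 1 / (9/14) = 14/9 hours

14/9


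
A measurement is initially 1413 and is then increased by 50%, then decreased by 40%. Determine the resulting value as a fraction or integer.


Start: 1413
Step 1: increase by 50% => multiply by 150/100
  1413 * 150/100 = 4239/2
Step 2: decrease by 40% => multiply by 60/100
  4239/2 * 60/100 = 12717/10
Final value = 12717/10

12717/10


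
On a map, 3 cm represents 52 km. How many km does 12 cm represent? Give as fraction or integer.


Map scale: 3 cm = 52 km
Measured distance on map = 12 cm
Set up proportion: 12 * 52 / 3
= 624 / 3
= 208 km

208


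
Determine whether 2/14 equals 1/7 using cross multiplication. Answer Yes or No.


Cross multiply to check 2/14 = 1/7
Left cross product: 2 * 7 = 14
Right cross product: 14 * 1 = 14
14 = 14
Equal, so proportions match => Yes

Yes


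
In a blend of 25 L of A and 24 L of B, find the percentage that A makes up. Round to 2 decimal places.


Volume of A = 25 L
Volume of B = 24 L
Total volume = 25 + 24 = 49 L
Percentage of A = (25/49) * 100
= 51.02%

51.02


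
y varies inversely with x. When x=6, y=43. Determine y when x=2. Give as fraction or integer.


Inverse proportion: y = k/x
Find k: k = 6 * 43 = 258
Compute y at x=2: y = 258/2
y = 129

129


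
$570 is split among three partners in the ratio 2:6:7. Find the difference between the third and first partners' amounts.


Total parts = 2 + 6 + 7 = 15
Value per part = 570 / 15 = 38
Shares: 2*38=76, 6*38=228, 7*38=266
Third share = 266, first share = 76
Difference = |266 - 76| = 190

190


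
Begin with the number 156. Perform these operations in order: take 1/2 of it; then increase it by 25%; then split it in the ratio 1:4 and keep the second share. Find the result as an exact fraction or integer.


Start with 156.
Step 1: Take 1/2: 156 * 1/2 = 78
Step 2: Increase by 25%: 78 * 125/100 = 195/2
Step 3: Split 1:4, second share = 195/2 * 4/5 = 78
Final result = 78

78


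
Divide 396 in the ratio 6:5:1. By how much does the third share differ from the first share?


Total parts = 6 + 5 + 1 = 12
Value per part = 396 / 12 = 33
Shares: 6*33=198, 5*33=165, 1*33=33
Third share = 33, first share = 198
Difference = |33 - 198| = 165

165


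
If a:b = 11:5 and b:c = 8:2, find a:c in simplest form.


Given a:b = 11:5 and b:c = 8:2
Make b consistent. Multiply first ratio by 8: a:b = 88:40
Multiply second ratio by 5: b:c = 40:10
Now b = 40 in both, so a:b:c = 88:40:10
Therefore a:c = 88:10
Simplify by GCD: a:c = 44:5

44:5


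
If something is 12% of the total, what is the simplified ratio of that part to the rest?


Part = 12%, Remainder = 88%
Ratio = 12:88
GCD(12, 88) = 4
Simplify: 3:22 = 3:22

3:22


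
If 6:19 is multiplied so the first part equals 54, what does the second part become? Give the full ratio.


Original ratio: 6:19
First term target: 54
Scale factor = 54 / 6 = 9
Multiply second term: 19 * 9 = 171
Equivalent ratio = 54:171

54:171


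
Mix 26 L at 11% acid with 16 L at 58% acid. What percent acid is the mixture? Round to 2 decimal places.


Solute in mixture 1 = 11% of 26 L = 26*11/100 = 143/50 L
Solute in mixture 2 = 58% of 16 L = 16*58/100 = 232/25 L
Total solute = 143/50 + 232/25 = 607/50 L
Total volume = 26 + 16 = 42 L
Final concentration = 607/50/42 * 100 = 28.90%

28.90


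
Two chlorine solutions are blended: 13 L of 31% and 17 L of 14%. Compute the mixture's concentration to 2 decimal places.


Solute in mixture 1 = 31% of 13 L = 13*31/100 = 403/100 L
Solute in mixture 2 = 14% of 17 L = 17*14/100 = 119/50 L
Total solute = 403/100 + 119/50 = 641/100 L
Total volume = 13 + 17 = 30 L
Final concentration = 641/100/30 * 100 = 21.37%

21.37


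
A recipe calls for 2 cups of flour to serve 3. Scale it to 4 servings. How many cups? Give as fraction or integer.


Original: 2 cups for 3 servings
Target servings = 4
Scaling factor = 4/3
New amount = 2 * 4/3
= 8/3
= 8/3 cups

8/3


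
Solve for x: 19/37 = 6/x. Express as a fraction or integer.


Setting up: 19/37 = 6/x
Cross multiply: 19 * x = 37 * 6
19x = 222
x = 222/19
x = 222/19

222/19


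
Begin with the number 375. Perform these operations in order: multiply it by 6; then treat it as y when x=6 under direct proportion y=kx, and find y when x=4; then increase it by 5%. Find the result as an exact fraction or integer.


Start with 375.
Step 1: Multiply by 6: 375 * 6 = 2250
Step 2: Direct prop: k = (2250)/6; new y = k*4 = 2250*4/6 = 1500
Step 3: Increase by 5%: 1500 * 105/100 = 1575
Final result = 1575

1575


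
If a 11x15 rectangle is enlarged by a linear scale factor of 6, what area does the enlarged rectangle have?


Original dimensions: 11 x 15
Enlargement factor = 6
New width = 11 * 6 = 66
New height = 15 * 6 = 90
New area = 66 * 90 = 5940

5940


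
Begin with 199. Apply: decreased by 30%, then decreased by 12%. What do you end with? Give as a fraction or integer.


Start: 199
Step 1: decrease by 30% => multiply by 70/100
  199 * 70/100 = 1393/10
Step 2: decrease by 12% => multiply by 88/100
  1393/10 * 88/100 = 15323/125
Final value = 15323/125

15323/125


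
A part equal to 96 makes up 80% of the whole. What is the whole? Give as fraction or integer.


Given: 96 is 80% of the whole
Set up: 96 = 80/100 * whole
whole = 96 * 100 / 80
whole = 9600 / 80
whole = 120

120


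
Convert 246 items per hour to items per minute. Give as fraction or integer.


Converting from per hour to per minute
Rate = 246 items per hour
Divide by 60: 246/60
= 41/10 items per minute

41/10


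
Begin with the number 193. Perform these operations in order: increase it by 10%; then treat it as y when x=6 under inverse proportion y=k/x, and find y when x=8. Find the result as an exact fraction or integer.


Start with 193.
Step 1: Increase by 10%: 193 * 110/100 = 2123/10
Step 2: Inverse prop: k = (2123/10)*6; new y = k/8 = 2123/10*6/8 = 6369/40
Final result = 6369/40

6369/40


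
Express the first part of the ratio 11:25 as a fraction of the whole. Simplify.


Total parts = 11 + 25 = 36
First part fraction = 11/36
Simplify: 11/36 = 11/36

11/36


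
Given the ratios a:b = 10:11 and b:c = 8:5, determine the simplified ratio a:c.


Given a:b = 10:11 and b:c = 8:5
Make b consistent. Multiply first ratio by 8: a:b = 80:88
Multiply second ratio by 11: b:c = 88:55
Now b = 88 in both, so a:b:c = 80:88:55
Therefore a:c = 80:55
Simplify by GCD: a:c = 16:11

16:11


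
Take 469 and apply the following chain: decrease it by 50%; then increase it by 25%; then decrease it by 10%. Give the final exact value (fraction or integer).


Start with 469.
Step 1: Decrease by 50%: 469 * 50/100 = 469/2
Step 2: Increase by 25%: 469/2 * 125/100 = 2345/8
Step 3: Decrease by 10%: 2345/8 * 90/100 = 4221/16
Final result = 4221/16

4221/16


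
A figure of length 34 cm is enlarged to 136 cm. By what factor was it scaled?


Original length = 34 cm
Scaled length = 136 cm
Scale factor = 136 / 34
= 4

4


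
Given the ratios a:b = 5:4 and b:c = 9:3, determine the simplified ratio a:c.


Given a:b = 5:4 and b:c = 9:3
Make b consistent. Multiply first ratio by 9: a:b = 45:36
Multiply second ratio by 4: b:c = 36:12
Now b = 36 in both, so a:b:c = 45:36:12
Therefore a:c = 45:12
Simplify by GCD: a:c = 15:4

15:4


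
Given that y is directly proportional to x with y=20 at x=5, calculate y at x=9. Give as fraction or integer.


Direct proportion: y = kx
Find k: k = 20/5 = 4
Compute y at x=9: y = 4 * 9
y = 36

36


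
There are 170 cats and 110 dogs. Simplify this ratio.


Find GCD(170, 110)
GCD = 10
Divide both by 10: 170/10 = 17, 110/10 = 11
Simplified ratio = 17:11

17:11


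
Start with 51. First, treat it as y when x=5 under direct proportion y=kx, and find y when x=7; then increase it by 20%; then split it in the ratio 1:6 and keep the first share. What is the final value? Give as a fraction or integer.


Start with 51.
Step 1: Direct prop: k = (51)/5; new y = k*7 = 51*7/5 = 357/5
Step 2: Increase by 20%: 357/5 * 120/100 = 2142/25
Step 3: Split 1:6, first share = 2142/25 * 1/7 = 306/25
Final result = 306/25

306/25


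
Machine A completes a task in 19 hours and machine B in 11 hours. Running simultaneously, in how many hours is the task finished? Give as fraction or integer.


Rate of A = 1/19 job per hour
Rate of B = 1/11 job per hour
Combined rate = 1/19 + 1/11
Find common denominator: (11 + 19)/(19*11) = 30/209
Combined rate = 30/209 job per hour
Time together = 1 / (30/209) = 209/30 hours

209/30


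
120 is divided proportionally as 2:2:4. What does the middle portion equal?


Ratio = 2:2:4
Total parts = 2 + 2 + 4 = 8
Value per part = 120 / 8 = 15
First share = 2 * 15 = 30
Middle share = 2 * 15 = 30
Third share = 4 * 15 = 60

30
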